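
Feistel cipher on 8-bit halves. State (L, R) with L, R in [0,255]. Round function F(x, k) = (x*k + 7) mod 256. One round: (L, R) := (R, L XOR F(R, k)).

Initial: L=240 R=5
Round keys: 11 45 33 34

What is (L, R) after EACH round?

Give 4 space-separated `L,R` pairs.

Answer: 5,206 206,56 56,241 241,49

Derivation:
Round 1 (k=11): L=5 R=206
Round 2 (k=45): L=206 R=56
Round 3 (k=33): L=56 R=241
Round 4 (k=34): L=241 R=49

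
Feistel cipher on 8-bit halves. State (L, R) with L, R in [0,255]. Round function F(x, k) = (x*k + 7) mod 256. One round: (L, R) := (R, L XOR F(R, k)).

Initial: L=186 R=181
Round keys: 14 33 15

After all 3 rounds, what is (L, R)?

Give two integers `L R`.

Round 1 (k=14): L=181 R=87
Round 2 (k=33): L=87 R=139
Round 3 (k=15): L=139 R=123

Answer: 139 123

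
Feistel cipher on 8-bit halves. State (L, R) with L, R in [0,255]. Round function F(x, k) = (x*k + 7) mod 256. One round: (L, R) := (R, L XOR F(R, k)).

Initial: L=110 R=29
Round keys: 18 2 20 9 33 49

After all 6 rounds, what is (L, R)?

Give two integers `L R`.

Answer: 182 154

Derivation:
Round 1 (k=18): L=29 R=127
Round 2 (k=2): L=127 R=24
Round 3 (k=20): L=24 R=152
Round 4 (k=9): L=152 R=71
Round 5 (k=33): L=71 R=182
Round 6 (k=49): L=182 R=154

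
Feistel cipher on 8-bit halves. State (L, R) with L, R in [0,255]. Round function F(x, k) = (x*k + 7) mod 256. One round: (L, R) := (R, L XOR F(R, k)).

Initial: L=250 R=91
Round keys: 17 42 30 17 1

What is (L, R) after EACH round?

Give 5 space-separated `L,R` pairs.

Answer: 91,232 232,76 76,7 7,50 50,62

Derivation:
Round 1 (k=17): L=91 R=232
Round 2 (k=42): L=232 R=76
Round 3 (k=30): L=76 R=7
Round 4 (k=17): L=7 R=50
Round 5 (k=1): L=50 R=62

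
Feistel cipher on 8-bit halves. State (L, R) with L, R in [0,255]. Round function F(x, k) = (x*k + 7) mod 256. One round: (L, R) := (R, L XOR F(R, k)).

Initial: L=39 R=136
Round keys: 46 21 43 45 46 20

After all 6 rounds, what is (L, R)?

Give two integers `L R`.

Round 1 (k=46): L=136 R=80
Round 2 (k=21): L=80 R=31
Round 3 (k=43): L=31 R=108
Round 4 (k=45): L=108 R=28
Round 5 (k=46): L=28 R=99
Round 6 (k=20): L=99 R=223

Answer: 99 223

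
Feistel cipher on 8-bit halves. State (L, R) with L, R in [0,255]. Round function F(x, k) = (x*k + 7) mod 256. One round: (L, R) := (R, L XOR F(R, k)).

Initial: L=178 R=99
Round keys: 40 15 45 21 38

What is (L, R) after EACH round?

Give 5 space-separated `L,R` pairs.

Round 1 (k=40): L=99 R=205
Round 2 (k=15): L=205 R=105
Round 3 (k=45): L=105 R=177
Round 4 (k=21): L=177 R=229
Round 5 (k=38): L=229 R=180

Answer: 99,205 205,105 105,177 177,229 229,180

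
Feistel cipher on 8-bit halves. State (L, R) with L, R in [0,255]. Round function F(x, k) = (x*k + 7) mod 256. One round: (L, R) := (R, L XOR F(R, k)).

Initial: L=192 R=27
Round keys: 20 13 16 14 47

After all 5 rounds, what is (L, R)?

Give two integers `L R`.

Answer: 74 41

Derivation:
Round 1 (k=20): L=27 R=227
Round 2 (k=13): L=227 R=149
Round 3 (k=16): L=149 R=180
Round 4 (k=14): L=180 R=74
Round 5 (k=47): L=74 R=41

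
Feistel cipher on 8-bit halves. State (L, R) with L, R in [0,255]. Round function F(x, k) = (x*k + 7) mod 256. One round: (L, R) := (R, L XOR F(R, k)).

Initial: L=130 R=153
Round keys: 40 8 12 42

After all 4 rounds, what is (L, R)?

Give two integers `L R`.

Round 1 (k=40): L=153 R=109
Round 2 (k=8): L=109 R=246
Round 3 (k=12): L=246 R=226
Round 4 (k=42): L=226 R=237

Answer: 226 237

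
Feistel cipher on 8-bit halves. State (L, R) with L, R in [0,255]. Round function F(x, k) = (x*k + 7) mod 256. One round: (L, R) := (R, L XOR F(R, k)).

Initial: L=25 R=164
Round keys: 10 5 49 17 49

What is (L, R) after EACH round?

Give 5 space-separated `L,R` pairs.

Round 1 (k=10): L=164 R=118
Round 2 (k=5): L=118 R=241
Round 3 (k=49): L=241 R=94
Round 4 (k=17): L=94 R=180
Round 5 (k=49): L=180 R=37

Answer: 164,118 118,241 241,94 94,180 180,37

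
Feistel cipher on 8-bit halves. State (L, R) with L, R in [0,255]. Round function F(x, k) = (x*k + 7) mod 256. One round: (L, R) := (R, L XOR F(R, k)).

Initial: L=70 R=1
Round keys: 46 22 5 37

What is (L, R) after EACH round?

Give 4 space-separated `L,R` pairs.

Round 1 (k=46): L=1 R=115
Round 2 (k=22): L=115 R=232
Round 3 (k=5): L=232 R=252
Round 4 (k=37): L=252 R=155

Answer: 1,115 115,232 232,252 252,155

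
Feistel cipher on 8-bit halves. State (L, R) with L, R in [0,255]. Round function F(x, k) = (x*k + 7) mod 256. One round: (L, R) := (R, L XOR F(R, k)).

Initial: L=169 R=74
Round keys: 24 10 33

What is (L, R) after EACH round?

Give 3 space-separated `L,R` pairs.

Round 1 (k=24): L=74 R=94
Round 2 (k=10): L=94 R=249
Round 3 (k=33): L=249 R=126

Answer: 74,94 94,249 249,126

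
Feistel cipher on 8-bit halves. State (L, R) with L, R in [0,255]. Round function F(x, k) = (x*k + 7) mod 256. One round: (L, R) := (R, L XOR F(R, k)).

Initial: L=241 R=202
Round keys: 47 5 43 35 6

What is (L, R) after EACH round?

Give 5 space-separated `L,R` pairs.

Round 1 (k=47): L=202 R=236
Round 2 (k=5): L=236 R=105
Round 3 (k=43): L=105 R=70
Round 4 (k=35): L=70 R=240
Round 5 (k=6): L=240 R=225

Answer: 202,236 236,105 105,70 70,240 240,225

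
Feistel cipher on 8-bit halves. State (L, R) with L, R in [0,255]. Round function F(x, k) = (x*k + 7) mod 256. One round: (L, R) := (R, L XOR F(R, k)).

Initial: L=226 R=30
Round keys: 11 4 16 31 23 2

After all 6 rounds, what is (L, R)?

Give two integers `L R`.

Round 1 (k=11): L=30 R=179
Round 2 (k=4): L=179 R=205
Round 3 (k=16): L=205 R=100
Round 4 (k=31): L=100 R=238
Round 5 (k=23): L=238 R=13
Round 6 (k=2): L=13 R=207

Answer: 13 207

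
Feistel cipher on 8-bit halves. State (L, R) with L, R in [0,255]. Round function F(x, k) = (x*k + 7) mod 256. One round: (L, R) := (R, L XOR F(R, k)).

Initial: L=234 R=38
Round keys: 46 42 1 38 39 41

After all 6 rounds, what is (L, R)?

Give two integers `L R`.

Answer: 14 51

Derivation:
Round 1 (k=46): L=38 R=49
Round 2 (k=42): L=49 R=55
Round 3 (k=1): L=55 R=15
Round 4 (k=38): L=15 R=118
Round 5 (k=39): L=118 R=14
Round 6 (k=41): L=14 R=51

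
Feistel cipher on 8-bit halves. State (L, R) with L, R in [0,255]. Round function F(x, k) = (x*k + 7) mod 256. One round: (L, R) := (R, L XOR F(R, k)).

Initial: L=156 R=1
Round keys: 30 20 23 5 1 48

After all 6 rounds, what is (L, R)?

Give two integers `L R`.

Round 1 (k=30): L=1 R=185
Round 2 (k=20): L=185 R=122
Round 3 (k=23): L=122 R=68
Round 4 (k=5): L=68 R=33
Round 5 (k=1): L=33 R=108
Round 6 (k=48): L=108 R=102

Answer: 108 102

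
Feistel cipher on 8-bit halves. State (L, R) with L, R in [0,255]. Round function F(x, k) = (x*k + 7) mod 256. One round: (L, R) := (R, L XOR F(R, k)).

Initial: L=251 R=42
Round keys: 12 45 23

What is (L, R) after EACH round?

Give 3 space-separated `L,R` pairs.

Answer: 42,4 4,145 145,10

Derivation:
Round 1 (k=12): L=42 R=4
Round 2 (k=45): L=4 R=145
Round 3 (k=23): L=145 R=10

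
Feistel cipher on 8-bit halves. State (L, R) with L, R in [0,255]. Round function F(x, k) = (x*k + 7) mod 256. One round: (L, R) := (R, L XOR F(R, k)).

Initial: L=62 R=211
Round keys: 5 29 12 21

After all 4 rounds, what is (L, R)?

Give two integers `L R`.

Answer: 15 46

Derivation:
Round 1 (k=5): L=211 R=24
Round 2 (k=29): L=24 R=108
Round 3 (k=12): L=108 R=15
Round 4 (k=21): L=15 R=46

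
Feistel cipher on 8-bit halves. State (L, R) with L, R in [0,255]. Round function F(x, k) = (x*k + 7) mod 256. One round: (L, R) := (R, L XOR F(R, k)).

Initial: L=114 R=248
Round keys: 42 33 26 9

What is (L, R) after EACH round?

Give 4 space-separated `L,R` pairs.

Answer: 248,197 197,148 148,202 202,181

Derivation:
Round 1 (k=42): L=248 R=197
Round 2 (k=33): L=197 R=148
Round 3 (k=26): L=148 R=202
Round 4 (k=9): L=202 R=181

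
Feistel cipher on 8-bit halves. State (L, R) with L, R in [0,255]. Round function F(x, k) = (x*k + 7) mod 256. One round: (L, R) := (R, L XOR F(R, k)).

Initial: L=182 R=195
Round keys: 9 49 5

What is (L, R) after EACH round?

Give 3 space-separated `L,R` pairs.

Round 1 (k=9): L=195 R=84
Round 2 (k=49): L=84 R=216
Round 3 (k=5): L=216 R=107

Answer: 195,84 84,216 216,107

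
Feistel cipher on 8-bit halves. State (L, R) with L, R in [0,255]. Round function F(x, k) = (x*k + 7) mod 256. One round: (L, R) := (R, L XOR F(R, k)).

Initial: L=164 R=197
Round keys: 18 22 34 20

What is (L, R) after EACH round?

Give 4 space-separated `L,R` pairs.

Answer: 197,69 69,48 48,34 34,159

Derivation:
Round 1 (k=18): L=197 R=69
Round 2 (k=22): L=69 R=48
Round 3 (k=34): L=48 R=34
Round 4 (k=20): L=34 R=159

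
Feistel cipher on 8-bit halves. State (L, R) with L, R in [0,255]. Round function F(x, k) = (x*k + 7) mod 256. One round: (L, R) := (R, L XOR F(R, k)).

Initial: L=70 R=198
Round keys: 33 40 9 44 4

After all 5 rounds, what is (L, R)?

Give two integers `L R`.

Round 1 (k=33): L=198 R=203
Round 2 (k=40): L=203 R=121
Round 3 (k=9): L=121 R=131
Round 4 (k=44): L=131 R=242
Round 5 (k=4): L=242 R=76

Answer: 242 76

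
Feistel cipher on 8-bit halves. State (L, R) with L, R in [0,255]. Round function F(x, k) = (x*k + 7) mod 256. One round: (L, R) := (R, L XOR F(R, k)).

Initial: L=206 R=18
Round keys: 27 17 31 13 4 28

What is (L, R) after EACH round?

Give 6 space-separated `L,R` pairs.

Round 1 (k=27): L=18 R=35
Round 2 (k=17): L=35 R=72
Round 3 (k=31): L=72 R=156
Round 4 (k=13): L=156 R=187
Round 5 (k=4): L=187 R=111
Round 6 (k=28): L=111 R=144

Answer: 18,35 35,72 72,156 156,187 187,111 111,144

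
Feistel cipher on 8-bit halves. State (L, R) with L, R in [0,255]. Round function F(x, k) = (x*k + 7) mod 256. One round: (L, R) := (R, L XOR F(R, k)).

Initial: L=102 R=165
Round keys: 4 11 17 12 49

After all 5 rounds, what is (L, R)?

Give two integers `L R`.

Answer: 24 24

Derivation:
Round 1 (k=4): L=165 R=253
Round 2 (k=11): L=253 R=67
Round 3 (k=17): L=67 R=135
Round 4 (k=12): L=135 R=24
Round 5 (k=49): L=24 R=24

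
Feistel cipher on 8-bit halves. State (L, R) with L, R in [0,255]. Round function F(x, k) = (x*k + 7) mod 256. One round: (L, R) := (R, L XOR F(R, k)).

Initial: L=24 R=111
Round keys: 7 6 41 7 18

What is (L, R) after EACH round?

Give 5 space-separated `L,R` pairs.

Round 1 (k=7): L=111 R=8
Round 2 (k=6): L=8 R=88
Round 3 (k=41): L=88 R=23
Round 4 (k=7): L=23 R=240
Round 5 (k=18): L=240 R=240

Answer: 111,8 8,88 88,23 23,240 240,240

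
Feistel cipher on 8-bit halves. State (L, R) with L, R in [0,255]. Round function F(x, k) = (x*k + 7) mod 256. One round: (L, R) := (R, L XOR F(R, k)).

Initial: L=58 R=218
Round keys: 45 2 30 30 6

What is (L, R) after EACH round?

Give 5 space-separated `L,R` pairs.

Answer: 218,99 99,23 23,218 218,132 132,197

Derivation:
Round 1 (k=45): L=218 R=99
Round 2 (k=2): L=99 R=23
Round 3 (k=30): L=23 R=218
Round 4 (k=30): L=218 R=132
Round 5 (k=6): L=132 R=197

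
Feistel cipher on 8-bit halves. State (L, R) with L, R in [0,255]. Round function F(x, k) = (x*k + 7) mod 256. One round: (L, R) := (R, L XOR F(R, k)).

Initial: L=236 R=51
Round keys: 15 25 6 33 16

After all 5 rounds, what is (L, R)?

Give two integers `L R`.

Answer: 178 96

Derivation:
Round 1 (k=15): L=51 R=232
Round 2 (k=25): L=232 R=156
Round 3 (k=6): L=156 R=71
Round 4 (k=33): L=71 R=178
Round 5 (k=16): L=178 R=96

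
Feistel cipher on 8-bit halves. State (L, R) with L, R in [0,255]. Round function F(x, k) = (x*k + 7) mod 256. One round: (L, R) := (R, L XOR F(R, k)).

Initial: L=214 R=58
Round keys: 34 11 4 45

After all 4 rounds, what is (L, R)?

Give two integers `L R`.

Answer: 90 85

Derivation:
Round 1 (k=34): L=58 R=109
Round 2 (k=11): L=109 R=140
Round 3 (k=4): L=140 R=90
Round 4 (k=45): L=90 R=85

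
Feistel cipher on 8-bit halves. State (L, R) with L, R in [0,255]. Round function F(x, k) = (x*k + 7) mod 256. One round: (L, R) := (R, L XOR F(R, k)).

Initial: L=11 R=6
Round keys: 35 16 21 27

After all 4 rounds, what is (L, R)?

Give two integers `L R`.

Round 1 (k=35): L=6 R=210
Round 2 (k=16): L=210 R=33
Round 3 (k=21): L=33 R=110
Round 4 (k=27): L=110 R=128

Answer: 110 128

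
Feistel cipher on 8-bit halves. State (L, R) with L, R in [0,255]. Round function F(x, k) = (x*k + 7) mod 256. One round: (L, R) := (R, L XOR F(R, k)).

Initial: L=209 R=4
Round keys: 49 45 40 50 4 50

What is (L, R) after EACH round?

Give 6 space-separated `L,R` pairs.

Answer: 4,26 26,157 157,149 149,188 188,98 98,151

Derivation:
Round 1 (k=49): L=4 R=26
Round 2 (k=45): L=26 R=157
Round 3 (k=40): L=157 R=149
Round 4 (k=50): L=149 R=188
Round 5 (k=4): L=188 R=98
Round 6 (k=50): L=98 R=151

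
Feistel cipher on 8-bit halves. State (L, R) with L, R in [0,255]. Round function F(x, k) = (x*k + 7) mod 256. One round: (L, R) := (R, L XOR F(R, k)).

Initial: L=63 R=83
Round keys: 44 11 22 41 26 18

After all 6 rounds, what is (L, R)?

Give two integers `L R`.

Round 1 (k=44): L=83 R=116
Round 2 (k=11): L=116 R=80
Round 3 (k=22): L=80 R=147
Round 4 (k=41): L=147 R=194
Round 5 (k=26): L=194 R=40
Round 6 (k=18): L=40 R=21

Answer: 40 21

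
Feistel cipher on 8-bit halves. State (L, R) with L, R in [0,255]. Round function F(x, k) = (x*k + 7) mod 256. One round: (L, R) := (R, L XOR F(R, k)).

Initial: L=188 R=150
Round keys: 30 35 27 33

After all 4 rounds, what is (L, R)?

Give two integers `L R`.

Answer: 114 115

Derivation:
Round 1 (k=30): L=150 R=39
Round 2 (k=35): L=39 R=202
Round 3 (k=27): L=202 R=114
Round 4 (k=33): L=114 R=115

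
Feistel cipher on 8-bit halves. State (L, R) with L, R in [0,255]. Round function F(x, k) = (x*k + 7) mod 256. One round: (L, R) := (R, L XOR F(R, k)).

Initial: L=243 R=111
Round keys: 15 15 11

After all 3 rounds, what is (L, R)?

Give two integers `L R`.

Answer: 83 227

Derivation:
Round 1 (k=15): L=111 R=123
Round 2 (k=15): L=123 R=83
Round 3 (k=11): L=83 R=227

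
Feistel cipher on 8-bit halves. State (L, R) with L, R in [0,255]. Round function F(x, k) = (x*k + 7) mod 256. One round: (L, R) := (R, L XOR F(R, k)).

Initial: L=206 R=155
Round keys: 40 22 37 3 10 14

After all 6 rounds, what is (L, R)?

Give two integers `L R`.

Answer: 205 120

Derivation:
Round 1 (k=40): L=155 R=241
Round 2 (k=22): L=241 R=38
Round 3 (k=37): L=38 R=116
Round 4 (k=3): L=116 R=69
Round 5 (k=10): L=69 R=205
Round 6 (k=14): L=205 R=120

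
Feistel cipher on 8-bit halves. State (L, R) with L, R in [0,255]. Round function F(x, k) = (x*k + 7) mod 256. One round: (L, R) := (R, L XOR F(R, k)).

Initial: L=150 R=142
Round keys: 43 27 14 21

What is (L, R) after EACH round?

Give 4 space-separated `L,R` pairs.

Answer: 142,119 119,26 26,4 4,65

Derivation:
Round 1 (k=43): L=142 R=119
Round 2 (k=27): L=119 R=26
Round 3 (k=14): L=26 R=4
Round 4 (k=21): L=4 R=65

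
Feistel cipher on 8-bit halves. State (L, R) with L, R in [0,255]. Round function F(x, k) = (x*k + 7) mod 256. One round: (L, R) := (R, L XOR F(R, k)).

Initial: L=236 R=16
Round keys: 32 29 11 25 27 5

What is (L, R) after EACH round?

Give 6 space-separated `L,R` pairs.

Round 1 (k=32): L=16 R=235
Round 2 (k=29): L=235 R=182
Round 3 (k=11): L=182 R=50
Round 4 (k=25): L=50 R=95
Round 5 (k=27): L=95 R=62
Round 6 (k=5): L=62 R=98

Answer: 16,235 235,182 182,50 50,95 95,62 62,98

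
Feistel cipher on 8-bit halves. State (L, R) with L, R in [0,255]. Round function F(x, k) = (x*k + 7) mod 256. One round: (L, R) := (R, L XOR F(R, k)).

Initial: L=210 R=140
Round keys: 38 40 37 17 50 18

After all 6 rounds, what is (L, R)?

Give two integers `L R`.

Answer: 18 106

Derivation:
Round 1 (k=38): L=140 R=29
Round 2 (k=40): L=29 R=3
Round 3 (k=37): L=3 R=107
Round 4 (k=17): L=107 R=33
Round 5 (k=50): L=33 R=18
Round 6 (k=18): L=18 R=106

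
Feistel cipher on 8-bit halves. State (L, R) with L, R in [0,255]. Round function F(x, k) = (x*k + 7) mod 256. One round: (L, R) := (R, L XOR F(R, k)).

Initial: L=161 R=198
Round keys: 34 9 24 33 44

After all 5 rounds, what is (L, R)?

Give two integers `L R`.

Round 1 (k=34): L=198 R=242
Round 2 (k=9): L=242 R=79
Round 3 (k=24): L=79 R=157
Round 4 (k=33): L=157 R=11
Round 5 (k=44): L=11 R=118

Answer: 11 118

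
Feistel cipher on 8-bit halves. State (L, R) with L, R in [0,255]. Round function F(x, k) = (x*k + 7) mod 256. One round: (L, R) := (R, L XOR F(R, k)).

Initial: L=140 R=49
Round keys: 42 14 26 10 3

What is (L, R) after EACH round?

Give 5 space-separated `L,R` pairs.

Answer: 49,157 157,172 172,226 226,119 119,142

Derivation:
Round 1 (k=42): L=49 R=157
Round 2 (k=14): L=157 R=172
Round 3 (k=26): L=172 R=226
Round 4 (k=10): L=226 R=119
Round 5 (k=3): L=119 R=142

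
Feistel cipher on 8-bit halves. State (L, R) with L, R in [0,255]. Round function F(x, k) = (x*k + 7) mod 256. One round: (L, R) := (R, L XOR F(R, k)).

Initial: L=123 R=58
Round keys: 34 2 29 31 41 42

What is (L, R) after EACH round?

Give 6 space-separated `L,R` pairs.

Round 1 (k=34): L=58 R=192
Round 2 (k=2): L=192 R=189
Round 3 (k=29): L=189 R=176
Round 4 (k=31): L=176 R=234
Round 5 (k=41): L=234 R=49
Round 6 (k=42): L=49 R=251

Answer: 58,192 192,189 189,176 176,234 234,49 49,251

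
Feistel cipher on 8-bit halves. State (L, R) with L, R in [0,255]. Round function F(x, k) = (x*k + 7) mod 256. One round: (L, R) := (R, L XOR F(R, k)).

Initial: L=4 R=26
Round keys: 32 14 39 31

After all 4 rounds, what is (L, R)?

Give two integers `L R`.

Answer: 87 59

Derivation:
Round 1 (k=32): L=26 R=67
Round 2 (k=14): L=67 R=171
Round 3 (k=39): L=171 R=87
Round 4 (k=31): L=87 R=59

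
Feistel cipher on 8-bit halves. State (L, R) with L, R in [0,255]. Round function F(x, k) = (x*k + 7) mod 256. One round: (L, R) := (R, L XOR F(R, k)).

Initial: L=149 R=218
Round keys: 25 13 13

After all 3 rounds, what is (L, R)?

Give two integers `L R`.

Round 1 (k=25): L=218 R=196
Round 2 (k=13): L=196 R=33
Round 3 (k=13): L=33 R=112

Answer: 33 112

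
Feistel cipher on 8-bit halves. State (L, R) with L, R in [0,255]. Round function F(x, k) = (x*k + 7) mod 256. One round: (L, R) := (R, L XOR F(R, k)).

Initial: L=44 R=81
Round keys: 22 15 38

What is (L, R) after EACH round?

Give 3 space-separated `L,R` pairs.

Round 1 (k=22): L=81 R=209
Round 2 (k=15): L=209 R=23
Round 3 (k=38): L=23 R=160

Answer: 81,209 209,23 23,160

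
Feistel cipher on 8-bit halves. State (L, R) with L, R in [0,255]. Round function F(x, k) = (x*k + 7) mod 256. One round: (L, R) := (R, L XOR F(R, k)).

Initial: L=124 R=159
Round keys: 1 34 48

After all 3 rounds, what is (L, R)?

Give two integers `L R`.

Round 1 (k=1): L=159 R=218
Round 2 (k=34): L=218 R=100
Round 3 (k=48): L=100 R=29

Answer: 100 29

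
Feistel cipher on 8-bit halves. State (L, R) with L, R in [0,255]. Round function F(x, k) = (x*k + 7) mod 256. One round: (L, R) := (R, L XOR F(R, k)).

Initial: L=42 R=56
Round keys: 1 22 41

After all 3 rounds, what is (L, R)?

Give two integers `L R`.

Round 1 (k=1): L=56 R=21
Round 2 (k=22): L=21 R=237
Round 3 (k=41): L=237 R=233

Answer: 237 233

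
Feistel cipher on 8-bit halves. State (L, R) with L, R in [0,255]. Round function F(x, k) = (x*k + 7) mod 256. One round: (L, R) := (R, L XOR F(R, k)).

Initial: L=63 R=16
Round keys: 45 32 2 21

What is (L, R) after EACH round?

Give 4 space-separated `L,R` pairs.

Round 1 (k=45): L=16 R=232
Round 2 (k=32): L=232 R=23
Round 3 (k=2): L=23 R=221
Round 4 (k=21): L=221 R=63

Answer: 16,232 232,23 23,221 221,63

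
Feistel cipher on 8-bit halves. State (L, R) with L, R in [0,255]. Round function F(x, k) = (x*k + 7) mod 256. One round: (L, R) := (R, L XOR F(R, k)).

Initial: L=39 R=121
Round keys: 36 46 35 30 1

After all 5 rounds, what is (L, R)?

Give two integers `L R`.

Round 1 (k=36): L=121 R=44
Round 2 (k=46): L=44 R=150
Round 3 (k=35): L=150 R=165
Round 4 (k=30): L=165 R=203
Round 5 (k=1): L=203 R=119

Answer: 203 119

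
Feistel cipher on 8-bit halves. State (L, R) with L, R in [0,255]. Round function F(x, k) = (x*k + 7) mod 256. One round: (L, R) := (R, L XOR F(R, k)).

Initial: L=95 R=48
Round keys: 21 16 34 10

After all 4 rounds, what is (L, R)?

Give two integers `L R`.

Answer: 253 94

Derivation:
Round 1 (k=21): L=48 R=168
Round 2 (k=16): L=168 R=183
Round 3 (k=34): L=183 R=253
Round 4 (k=10): L=253 R=94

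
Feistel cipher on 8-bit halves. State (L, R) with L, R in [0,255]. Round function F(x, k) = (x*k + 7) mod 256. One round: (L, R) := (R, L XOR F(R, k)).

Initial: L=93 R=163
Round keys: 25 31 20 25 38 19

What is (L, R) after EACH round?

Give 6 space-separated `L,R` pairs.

Answer: 163,175 175,155 155,140 140,40 40,123 123,0

Derivation:
Round 1 (k=25): L=163 R=175
Round 2 (k=31): L=175 R=155
Round 3 (k=20): L=155 R=140
Round 4 (k=25): L=140 R=40
Round 5 (k=38): L=40 R=123
Round 6 (k=19): L=123 R=0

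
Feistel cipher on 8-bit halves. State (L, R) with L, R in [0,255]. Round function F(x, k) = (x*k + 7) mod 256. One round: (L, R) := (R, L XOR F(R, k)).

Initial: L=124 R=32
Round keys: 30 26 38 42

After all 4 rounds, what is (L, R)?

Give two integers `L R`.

Answer: 62 22

Derivation:
Round 1 (k=30): L=32 R=187
Round 2 (k=26): L=187 R=37
Round 3 (k=38): L=37 R=62
Round 4 (k=42): L=62 R=22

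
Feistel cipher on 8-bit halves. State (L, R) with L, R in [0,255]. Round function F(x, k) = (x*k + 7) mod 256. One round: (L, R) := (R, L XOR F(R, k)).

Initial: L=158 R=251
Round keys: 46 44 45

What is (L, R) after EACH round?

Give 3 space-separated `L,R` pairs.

Round 1 (k=46): L=251 R=191
Round 2 (k=44): L=191 R=32
Round 3 (k=45): L=32 R=24

Answer: 251,191 191,32 32,24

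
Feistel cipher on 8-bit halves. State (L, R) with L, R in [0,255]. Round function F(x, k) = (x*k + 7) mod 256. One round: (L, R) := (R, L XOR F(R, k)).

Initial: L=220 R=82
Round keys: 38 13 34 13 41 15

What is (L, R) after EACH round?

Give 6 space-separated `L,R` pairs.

Round 1 (k=38): L=82 R=239
Round 2 (k=13): L=239 R=120
Round 3 (k=34): L=120 R=24
Round 4 (k=13): L=24 R=71
Round 5 (k=41): L=71 R=126
Round 6 (k=15): L=126 R=46

Answer: 82,239 239,120 120,24 24,71 71,126 126,46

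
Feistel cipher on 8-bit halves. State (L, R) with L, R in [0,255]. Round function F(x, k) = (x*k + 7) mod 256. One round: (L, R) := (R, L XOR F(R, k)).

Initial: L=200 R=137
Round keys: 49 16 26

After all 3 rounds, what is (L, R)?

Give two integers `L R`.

Answer: 14 251

Derivation:
Round 1 (k=49): L=137 R=136
Round 2 (k=16): L=136 R=14
Round 3 (k=26): L=14 R=251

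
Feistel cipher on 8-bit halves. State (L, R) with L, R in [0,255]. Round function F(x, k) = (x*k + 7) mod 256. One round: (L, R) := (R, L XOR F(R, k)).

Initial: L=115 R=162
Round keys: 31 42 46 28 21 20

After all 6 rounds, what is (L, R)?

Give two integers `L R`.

Round 1 (k=31): L=162 R=214
Round 2 (k=42): L=214 R=129
Round 3 (k=46): L=129 R=227
Round 4 (k=28): L=227 R=90
Round 5 (k=21): L=90 R=138
Round 6 (k=20): L=138 R=149

Answer: 138 149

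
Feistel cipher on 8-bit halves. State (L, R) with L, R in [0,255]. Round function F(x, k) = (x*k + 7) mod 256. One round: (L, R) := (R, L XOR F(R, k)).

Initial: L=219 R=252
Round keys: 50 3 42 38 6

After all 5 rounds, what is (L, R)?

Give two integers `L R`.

Round 1 (k=50): L=252 R=228
Round 2 (k=3): L=228 R=79
Round 3 (k=42): L=79 R=25
Round 4 (k=38): L=25 R=242
Round 5 (k=6): L=242 R=170

Answer: 242 170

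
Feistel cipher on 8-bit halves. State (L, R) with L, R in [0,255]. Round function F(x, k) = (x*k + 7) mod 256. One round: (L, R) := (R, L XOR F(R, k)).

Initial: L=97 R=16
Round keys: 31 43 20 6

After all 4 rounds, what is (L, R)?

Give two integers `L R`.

Round 1 (k=31): L=16 R=150
Round 2 (k=43): L=150 R=41
Round 3 (k=20): L=41 R=173
Round 4 (k=6): L=173 R=60

Answer: 173 60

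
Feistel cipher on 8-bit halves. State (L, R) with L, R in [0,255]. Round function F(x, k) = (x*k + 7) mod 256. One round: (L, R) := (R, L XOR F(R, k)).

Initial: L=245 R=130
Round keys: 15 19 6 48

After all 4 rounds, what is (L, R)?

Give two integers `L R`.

Answer: 149 130

Derivation:
Round 1 (k=15): L=130 R=80
Round 2 (k=19): L=80 R=117
Round 3 (k=6): L=117 R=149
Round 4 (k=48): L=149 R=130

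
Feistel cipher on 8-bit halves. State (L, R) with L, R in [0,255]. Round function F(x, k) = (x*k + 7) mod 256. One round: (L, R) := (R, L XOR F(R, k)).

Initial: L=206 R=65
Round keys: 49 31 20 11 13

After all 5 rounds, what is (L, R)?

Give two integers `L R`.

Answer: 50 96

Derivation:
Round 1 (k=49): L=65 R=182
Round 2 (k=31): L=182 R=80
Round 3 (k=20): L=80 R=241
Round 4 (k=11): L=241 R=50
Round 5 (k=13): L=50 R=96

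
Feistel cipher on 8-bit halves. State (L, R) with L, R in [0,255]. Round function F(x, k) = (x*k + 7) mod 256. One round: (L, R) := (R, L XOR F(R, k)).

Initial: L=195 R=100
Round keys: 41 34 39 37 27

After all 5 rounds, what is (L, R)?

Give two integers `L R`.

Answer: 168 123

Derivation:
Round 1 (k=41): L=100 R=200
Round 2 (k=34): L=200 R=243
Round 3 (k=39): L=243 R=196
Round 4 (k=37): L=196 R=168
Round 5 (k=27): L=168 R=123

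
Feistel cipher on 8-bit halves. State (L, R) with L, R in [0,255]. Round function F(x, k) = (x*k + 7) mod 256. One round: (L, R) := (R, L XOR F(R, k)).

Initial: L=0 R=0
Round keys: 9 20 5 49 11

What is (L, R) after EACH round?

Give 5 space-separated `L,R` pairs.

Answer: 0,7 7,147 147,225 225,139 139,225

Derivation:
Round 1 (k=9): L=0 R=7
Round 2 (k=20): L=7 R=147
Round 3 (k=5): L=147 R=225
Round 4 (k=49): L=225 R=139
Round 5 (k=11): L=139 R=225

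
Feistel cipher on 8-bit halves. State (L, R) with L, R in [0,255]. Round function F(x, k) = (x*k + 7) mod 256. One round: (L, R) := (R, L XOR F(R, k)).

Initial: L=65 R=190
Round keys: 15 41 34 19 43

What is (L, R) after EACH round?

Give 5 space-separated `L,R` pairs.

Answer: 190,104 104,17 17,33 33,107 107,33

Derivation:
Round 1 (k=15): L=190 R=104
Round 2 (k=41): L=104 R=17
Round 3 (k=34): L=17 R=33
Round 4 (k=19): L=33 R=107
Round 5 (k=43): L=107 R=33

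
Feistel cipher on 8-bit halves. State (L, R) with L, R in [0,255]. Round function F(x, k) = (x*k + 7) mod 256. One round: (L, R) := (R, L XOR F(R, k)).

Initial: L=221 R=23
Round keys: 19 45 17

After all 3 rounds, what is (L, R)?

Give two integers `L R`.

Round 1 (k=19): L=23 R=97
Round 2 (k=45): L=97 R=3
Round 3 (k=17): L=3 R=91

Answer: 3 91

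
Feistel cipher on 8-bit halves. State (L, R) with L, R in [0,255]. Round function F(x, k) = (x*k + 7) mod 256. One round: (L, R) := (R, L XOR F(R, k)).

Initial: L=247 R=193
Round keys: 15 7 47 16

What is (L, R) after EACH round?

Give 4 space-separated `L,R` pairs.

Round 1 (k=15): L=193 R=161
Round 2 (k=7): L=161 R=175
Round 3 (k=47): L=175 R=137
Round 4 (k=16): L=137 R=56

Answer: 193,161 161,175 175,137 137,56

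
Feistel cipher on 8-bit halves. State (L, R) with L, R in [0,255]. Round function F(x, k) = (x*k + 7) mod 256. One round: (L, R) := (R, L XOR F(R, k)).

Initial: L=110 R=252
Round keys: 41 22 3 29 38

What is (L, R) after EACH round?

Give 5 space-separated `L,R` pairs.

Round 1 (k=41): L=252 R=13
Round 2 (k=22): L=13 R=217
Round 3 (k=3): L=217 R=159
Round 4 (k=29): L=159 R=211
Round 5 (k=38): L=211 R=198

Answer: 252,13 13,217 217,159 159,211 211,198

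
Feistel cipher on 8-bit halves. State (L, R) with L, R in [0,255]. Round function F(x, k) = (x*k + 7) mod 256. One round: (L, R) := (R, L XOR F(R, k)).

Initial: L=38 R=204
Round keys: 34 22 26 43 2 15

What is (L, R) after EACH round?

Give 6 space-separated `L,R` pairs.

Round 1 (k=34): L=204 R=57
Round 2 (k=22): L=57 R=33
Round 3 (k=26): L=33 R=88
Round 4 (k=43): L=88 R=238
Round 5 (k=2): L=238 R=187
Round 6 (k=15): L=187 R=18

Answer: 204,57 57,33 33,88 88,238 238,187 187,18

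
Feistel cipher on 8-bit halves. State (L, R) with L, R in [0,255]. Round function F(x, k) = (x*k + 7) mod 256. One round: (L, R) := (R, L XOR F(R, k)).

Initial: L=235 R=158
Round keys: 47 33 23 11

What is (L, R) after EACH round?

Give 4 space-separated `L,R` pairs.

Answer: 158,226 226,183 183,154 154,18

Derivation:
Round 1 (k=47): L=158 R=226
Round 2 (k=33): L=226 R=183
Round 3 (k=23): L=183 R=154
Round 4 (k=11): L=154 R=18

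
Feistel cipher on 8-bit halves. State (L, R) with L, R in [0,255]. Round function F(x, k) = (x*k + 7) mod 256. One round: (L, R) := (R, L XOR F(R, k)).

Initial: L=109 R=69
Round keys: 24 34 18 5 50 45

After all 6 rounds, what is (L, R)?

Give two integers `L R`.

Round 1 (k=24): L=69 R=18
Round 2 (k=34): L=18 R=46
Round 3 (k=18): L=46 R=81
Round 4 (k=5): L=81 R=178
Round 5 (k=50): L=178 R=154
Round 6 (k=45): L=154 R=171

Answer: 154 171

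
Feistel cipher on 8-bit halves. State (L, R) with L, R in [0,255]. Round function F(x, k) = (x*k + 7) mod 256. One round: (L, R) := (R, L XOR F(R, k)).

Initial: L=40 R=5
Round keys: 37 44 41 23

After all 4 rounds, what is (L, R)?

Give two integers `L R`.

Round 1 (k=37): L=5 R=232
Round 2 (k=44): L=232 R=226
Round 3 (k=41): L=226 R=209
Round 4 (k=23): L=209 R=44

Answer: 209 44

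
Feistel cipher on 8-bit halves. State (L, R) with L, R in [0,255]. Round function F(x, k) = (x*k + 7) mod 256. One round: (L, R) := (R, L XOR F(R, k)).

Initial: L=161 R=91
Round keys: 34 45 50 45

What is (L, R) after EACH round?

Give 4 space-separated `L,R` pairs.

Round 1 (k=34): L=91 R=188
Round 2 (k=45): L=188 R=72
Round 3 (k=50): L=72 R=171
Round 4 (k=45): L=171 R=94

Answer: 91,188 188,72 72,171 171,94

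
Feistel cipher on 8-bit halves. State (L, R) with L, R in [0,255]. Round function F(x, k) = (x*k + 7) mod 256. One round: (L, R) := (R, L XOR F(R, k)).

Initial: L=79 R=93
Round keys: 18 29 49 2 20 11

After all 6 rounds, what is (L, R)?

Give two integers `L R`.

Answer: 146 100

Derivation:
Round 1 (k=18): L=93 R=222
Round 2 (k=29): L=222 R=112
Round 3 (k=49): L=112 R=169
Round 4 (k=2): L=169 R=41
Round 5 (k=20): L=41 R=146
Round 6 (k=11): L=146 R=100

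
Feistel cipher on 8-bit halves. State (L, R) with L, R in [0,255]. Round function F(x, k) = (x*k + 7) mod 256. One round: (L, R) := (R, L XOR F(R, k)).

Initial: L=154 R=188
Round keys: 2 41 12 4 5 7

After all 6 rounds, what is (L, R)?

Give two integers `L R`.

Round 1 (k=2): L=188 R=229
Round 2 (k=41): L=229 R=8
Round 3 (k=12): L=8 R=130
Round 4 (k=4): L=130 R=7
Round 5 (k=5): L=7 R=168
Round 6 (k=7): L=168 R=152

Answer: 168 152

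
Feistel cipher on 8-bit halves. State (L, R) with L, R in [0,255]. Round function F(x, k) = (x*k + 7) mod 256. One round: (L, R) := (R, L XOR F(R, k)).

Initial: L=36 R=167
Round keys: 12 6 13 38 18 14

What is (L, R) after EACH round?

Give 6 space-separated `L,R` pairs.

Answer: 167,255 255,166 166,138 138,37 37,43 43,68

Derivation:
Round 1 (k=12): L=167 R=255
Round 2 (k=6): L=255 R=166
Round 3 (k=13): L=166 R=138
Round 4 (k=38): L=138 R=37
Round 5 (k=18): L=37 R=43
Round 6 (k=14): L=43 R=68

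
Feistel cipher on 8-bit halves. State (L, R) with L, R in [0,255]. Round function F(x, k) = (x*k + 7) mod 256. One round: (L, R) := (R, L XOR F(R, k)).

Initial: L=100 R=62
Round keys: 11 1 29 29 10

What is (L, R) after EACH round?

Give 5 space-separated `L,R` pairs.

Round 1 (k=11): L=62 R=213
Round 2 (k=1): L=213 R=226
Round 3 (k=29): L=226 R=116
Round 4 (k=29): L=116 R=201
Round 5 (k=10): L=201 R=149

Answer: 62,213 213,226 226,116 116,201 201,149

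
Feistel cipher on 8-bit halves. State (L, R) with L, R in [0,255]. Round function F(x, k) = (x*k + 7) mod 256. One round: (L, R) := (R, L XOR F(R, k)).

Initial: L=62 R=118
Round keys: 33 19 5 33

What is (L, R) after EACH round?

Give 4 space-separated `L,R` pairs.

Round 1 (k=33): L=118 R=3
Round 2 (k=19): L=3 R=54
Round 3 (k=5): L=54 R=22
Round 4 (k=33): L=22 R=235

Answer: 118,3 3,54 54,22 22,235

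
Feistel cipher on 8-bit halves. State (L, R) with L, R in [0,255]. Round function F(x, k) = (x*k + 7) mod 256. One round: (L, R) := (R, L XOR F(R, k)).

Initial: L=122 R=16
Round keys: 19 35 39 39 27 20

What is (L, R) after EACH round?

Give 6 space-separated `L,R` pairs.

Answer: 16,77 77,158 158,84 84,77 77,114 114,162

Derivation:
Round 1 (k=19): L=16 R=77
Round 2 (k=35): L=77 R=158
Round 3 (k=39): L=158 R=84
Round 4 (k=39): L=84 R=77
Round 5 (k=27): L=77 R=114
Round 6 (k=20): L=114 R=162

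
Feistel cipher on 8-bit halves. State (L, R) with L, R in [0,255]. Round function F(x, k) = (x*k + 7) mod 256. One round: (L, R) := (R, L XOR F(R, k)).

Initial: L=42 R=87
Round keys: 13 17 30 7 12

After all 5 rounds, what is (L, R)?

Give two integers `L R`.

Round 1 (k=13): L=87 R=88
Round 2 (k=17): L=88 R=136
Round 3 (k=30): L=136 R=175
Round 4 (k=7): L=175 R=88
Round 5 (k=12): L=88 R=136

Answer: 88 136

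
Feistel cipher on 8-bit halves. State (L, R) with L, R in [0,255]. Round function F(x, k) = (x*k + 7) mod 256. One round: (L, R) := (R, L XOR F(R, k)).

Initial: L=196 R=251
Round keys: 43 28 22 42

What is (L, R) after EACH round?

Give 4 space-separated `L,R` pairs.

Answer: 251,244 244,76 76,123 123,121

Derivation:
Round 1 (k=43): L=251 R=244
Round 2 (k=28): L=244 R=76
Round 3 (k=22): L=76 R=123
Round 4 (k=42): L=123 R=121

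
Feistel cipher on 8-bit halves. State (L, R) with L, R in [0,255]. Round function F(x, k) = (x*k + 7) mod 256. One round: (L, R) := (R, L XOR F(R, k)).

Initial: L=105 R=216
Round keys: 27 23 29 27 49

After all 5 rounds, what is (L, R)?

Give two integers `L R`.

Round 1 (k=27): L=216 R=166
Round 2 (k=23): L=166 R=41
Round 3 (k=29): L=41 R=10
Round 4 (k=27): L=10 R=60
Round 5 (k=49): L=60 R=137

Answer: 60 137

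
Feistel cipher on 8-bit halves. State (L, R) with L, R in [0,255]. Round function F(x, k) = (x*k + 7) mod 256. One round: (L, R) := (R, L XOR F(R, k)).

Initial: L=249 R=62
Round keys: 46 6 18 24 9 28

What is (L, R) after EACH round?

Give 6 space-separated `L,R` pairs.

Answer: 62,210 210,205 205,163 163,130 130,58 58,221

Derivation:
Round 1 (k=46): L=62 R=210
Round 2 (k=6): L=210 R=205
Round 3 (k=18): L=205 R=163
Round 4 (k=24): L=163 R=130
Round 5 (k=9): L=130 R=58
Round 6 (k=28): L=58 R=221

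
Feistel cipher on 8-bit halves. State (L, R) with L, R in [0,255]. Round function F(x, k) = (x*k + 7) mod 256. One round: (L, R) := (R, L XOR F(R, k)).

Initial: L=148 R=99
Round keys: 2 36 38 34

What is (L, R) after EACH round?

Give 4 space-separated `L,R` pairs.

Round 1 (k=2): L=99 R=89
Round 2 (k=36): L=89 R=232
Round 3 (k=38): L=232 R=46
Round 4 (k=34): L=46 R=203

Answer: 99,89 89,232 232,46 46,203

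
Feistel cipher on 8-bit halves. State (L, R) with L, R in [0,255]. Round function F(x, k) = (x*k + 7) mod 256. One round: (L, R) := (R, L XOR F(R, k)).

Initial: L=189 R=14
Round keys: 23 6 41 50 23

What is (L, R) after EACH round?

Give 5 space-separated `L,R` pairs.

Round 1 (k=23): L=14 R=244
Round 2 (k=6): L=244 R=177
Round 3 (k=41): L=177 R=148
Round 4 (k=50): L=148 R=94
Round 5 (k=23): L=94 R=237

Answer: 14,244 244,177 177,148 148,94 94,237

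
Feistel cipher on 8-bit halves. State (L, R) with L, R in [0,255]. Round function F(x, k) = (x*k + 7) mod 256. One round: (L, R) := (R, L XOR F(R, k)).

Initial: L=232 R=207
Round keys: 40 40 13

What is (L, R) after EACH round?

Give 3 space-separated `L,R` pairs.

Round 1 (k=40): L=207 R=183
Round 2 (k=40): L=183 R=80
Round 3 (k=13): L=80 R=160

Answer: 207,183 183,80 80,160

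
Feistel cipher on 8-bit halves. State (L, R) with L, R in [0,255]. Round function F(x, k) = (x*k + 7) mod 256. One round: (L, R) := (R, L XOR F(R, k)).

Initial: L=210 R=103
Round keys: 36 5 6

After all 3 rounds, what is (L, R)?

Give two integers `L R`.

Round 1 (k=36): L=103 R=81
Round 2 (k=5): L=81 R=251
Round 3 (k=6): L=251 R=184

Answer: 251 184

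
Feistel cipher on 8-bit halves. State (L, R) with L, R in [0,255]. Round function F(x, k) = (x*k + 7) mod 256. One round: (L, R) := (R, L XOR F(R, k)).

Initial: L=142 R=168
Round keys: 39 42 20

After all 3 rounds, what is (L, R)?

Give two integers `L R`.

Answer: 121 106

Derivation:
Round 1 (k=39): L=168 R=17
Round 2 (k=42): L=17 R=121
Round 3 (k=20): L=121 R=106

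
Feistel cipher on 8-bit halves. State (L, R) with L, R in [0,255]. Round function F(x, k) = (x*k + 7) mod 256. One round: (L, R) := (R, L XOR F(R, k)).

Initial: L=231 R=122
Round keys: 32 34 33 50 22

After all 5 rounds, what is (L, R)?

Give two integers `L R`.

Round 1 (k=32): L=122 R=160
Round 2 (k=34): L=160 R=61
Round 3 (k=33): L=61 R=68
Round 4 (k=50): L=68 R=114
Round 5 (k=22): L=114 R=151

Answer: 114 151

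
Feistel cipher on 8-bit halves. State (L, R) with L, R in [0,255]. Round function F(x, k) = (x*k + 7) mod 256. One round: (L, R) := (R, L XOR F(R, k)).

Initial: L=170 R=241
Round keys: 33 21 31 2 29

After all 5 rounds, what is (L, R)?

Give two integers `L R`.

Answer: 65 97

Derivation:
Round 1 (k=33): L=241 R=178
Round 2 (k=21): L=178 R=80
Round 3 (k=31): L=80 R=5
Round 4 (k=2): L=5 R=65
Round 5 (k=29): L=65 R=97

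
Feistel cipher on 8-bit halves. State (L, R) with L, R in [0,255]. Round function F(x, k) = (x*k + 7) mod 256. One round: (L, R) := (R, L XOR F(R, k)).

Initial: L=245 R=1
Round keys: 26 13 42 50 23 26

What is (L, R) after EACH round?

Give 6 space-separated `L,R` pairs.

Answer: 1,212 212,202 202,255 255,31 31,47 47,210

Derivation:
Round 1 (k=26): L=1 R=212
Round 2 (k=13): L=212 R=202
Round 3 (k=42): L=202 R=255
Round 4 (k=50): L=255 R=31
Round 5 (k=23): L=31 R=47
Round 6 (k=26): L=47 R=210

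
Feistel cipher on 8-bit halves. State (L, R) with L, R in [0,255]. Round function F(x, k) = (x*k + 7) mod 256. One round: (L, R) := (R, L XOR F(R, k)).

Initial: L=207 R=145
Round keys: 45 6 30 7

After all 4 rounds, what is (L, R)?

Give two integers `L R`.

Answer: 28 147

Derivation:
Round 1 (k=45): L=145 R=75
Round 2 (k=6): L=75 R=88
Round 3 (k=30): L=88 R=28
Round 4 (k=7): L=28 R=147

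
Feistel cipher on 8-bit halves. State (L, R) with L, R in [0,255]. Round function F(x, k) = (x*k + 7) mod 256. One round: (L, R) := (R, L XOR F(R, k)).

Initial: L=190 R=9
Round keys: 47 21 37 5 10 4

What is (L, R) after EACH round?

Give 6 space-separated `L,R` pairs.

Answer: 9,16 16,94 94,141 141,150 150,110 110,41

Derivation:
Round 1 (k=47): L=9 R=16
Round 2 (k=21): L=16 R=94
Round 3 (k=37): L=94 R=141
Round 4 (k=5): L=141 R=150
Round 5 (k=10): L=150 R=110
Round 6 (k=4): L=110 R=41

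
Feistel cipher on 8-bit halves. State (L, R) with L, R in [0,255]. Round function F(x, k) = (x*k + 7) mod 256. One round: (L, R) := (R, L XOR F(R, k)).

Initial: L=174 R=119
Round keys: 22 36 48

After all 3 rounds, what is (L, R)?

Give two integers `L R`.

Answer: 212 40

Derivation:
Round 1 (k=22): L=119 R=239
Round 2 (k=36): L=239 R=212
Round 3 (k=48): L=212 R=40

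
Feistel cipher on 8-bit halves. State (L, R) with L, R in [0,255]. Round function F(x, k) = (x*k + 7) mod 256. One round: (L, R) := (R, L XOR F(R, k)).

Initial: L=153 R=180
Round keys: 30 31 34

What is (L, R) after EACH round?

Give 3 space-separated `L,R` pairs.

Round 1 (k=30): L=180 R=134
Round 2 (k=31): L=134 R=245
Round 3 (k=34): L=245 R=23

Answer: 180,134 134,245 245,23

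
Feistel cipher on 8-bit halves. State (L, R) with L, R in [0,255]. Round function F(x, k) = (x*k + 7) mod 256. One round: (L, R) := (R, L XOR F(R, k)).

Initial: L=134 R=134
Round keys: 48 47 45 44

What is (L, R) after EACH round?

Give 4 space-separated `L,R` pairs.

Answer: 134,161 161,16 16,118 118,95

Derivation:
Round 1 (k=48): L=134 R=161
Round 2 (k=47): L=161 R=16
Round 3 (k=45): L=16 R=118
Round 4 (k=44): L=118 R=95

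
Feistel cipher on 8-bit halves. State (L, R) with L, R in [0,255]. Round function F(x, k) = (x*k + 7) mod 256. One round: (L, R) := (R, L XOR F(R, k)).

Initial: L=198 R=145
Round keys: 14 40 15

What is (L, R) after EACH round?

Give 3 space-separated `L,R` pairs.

Answer: 145,51 51,110 110,74

Derivation:
Round 1 (k=14): L=145 R=51
Round 2 (k=40): L=51 R=110
Round 3 (k=15): L=110 R=74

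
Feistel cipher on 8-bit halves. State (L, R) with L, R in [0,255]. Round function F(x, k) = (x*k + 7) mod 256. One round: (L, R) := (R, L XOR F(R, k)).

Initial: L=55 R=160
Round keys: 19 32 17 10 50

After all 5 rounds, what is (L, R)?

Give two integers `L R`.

Round 1 (k=19): L=160 R=208
Round 2 (k=32): L=208 R=167
Round 3 (k=17): L=167 R=206
Round 4 (k=10): L=206 R=180
Round 5 (k=50): L=180 R=225

Answer: 180 225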